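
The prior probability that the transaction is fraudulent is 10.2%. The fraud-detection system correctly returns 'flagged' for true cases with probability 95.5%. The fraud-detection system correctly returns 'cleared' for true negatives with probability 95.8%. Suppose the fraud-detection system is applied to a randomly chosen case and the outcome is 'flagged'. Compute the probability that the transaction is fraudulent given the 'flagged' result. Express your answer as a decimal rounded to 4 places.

P(H | E) ≈ 0.7209

Let H be the event that the transaction is fraudulent. P(H) = 0.102, so P(¬H) = 0.898. With E the 'flagged' result, P(E|H) = 0.955 and P(E|¬H) = 0.042.
P(E) = 0.955·0.102 + 0.042·0.898 = 0.097410 + 0.037716 = 0.13513.
By Bayes' theorem, P(H|E) = 0.097410 / 0.13513 = 0.7209.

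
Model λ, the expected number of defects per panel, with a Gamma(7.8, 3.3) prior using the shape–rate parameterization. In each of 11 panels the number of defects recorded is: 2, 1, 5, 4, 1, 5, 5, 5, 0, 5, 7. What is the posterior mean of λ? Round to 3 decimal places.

Total count ∑xᵢ = 40 over n = 11 panels.
Gamma is conjugate to the Poisson likelihood: posterior is Gamma(shape = 7.8+40 = 47.8, rate = 3.3+11 = 14.3).
E[λ | data] = 47.8/14.3 = 3.343.

Posterior mean ≈ 3.343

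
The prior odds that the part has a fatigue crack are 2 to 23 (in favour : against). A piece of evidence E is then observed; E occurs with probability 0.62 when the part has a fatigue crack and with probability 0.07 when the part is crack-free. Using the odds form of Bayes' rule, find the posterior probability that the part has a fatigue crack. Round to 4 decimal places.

Prior odds = 2/23 = 0.086957.
Likelihood ratio for E = 0.62/0.07 = 8.8571.
Posterior odds = prior odds × LR = 0.77019.
Posterior probability = odds/(1+odds) = 0.77019/1.7702 = 0.4351.

Posterior probability ≈ 0.4351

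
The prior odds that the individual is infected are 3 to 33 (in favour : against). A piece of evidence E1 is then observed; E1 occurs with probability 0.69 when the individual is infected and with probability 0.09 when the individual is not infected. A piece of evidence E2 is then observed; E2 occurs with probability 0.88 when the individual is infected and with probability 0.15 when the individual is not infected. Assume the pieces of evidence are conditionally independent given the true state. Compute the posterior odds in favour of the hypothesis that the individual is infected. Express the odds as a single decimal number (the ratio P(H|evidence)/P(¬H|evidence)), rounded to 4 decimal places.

Prior odds = 3/33 = 0.090909. In log-odds, ln(0.090909) = -2.3979.
Add log likelihood ratios: ln(7.6667) + ln(5.8667) = 3.8062.
Posterior log-odds = 1.4083, so posterior odds = exp(1.4083) = 4.0889.

Posterior odds ≈ 4.0889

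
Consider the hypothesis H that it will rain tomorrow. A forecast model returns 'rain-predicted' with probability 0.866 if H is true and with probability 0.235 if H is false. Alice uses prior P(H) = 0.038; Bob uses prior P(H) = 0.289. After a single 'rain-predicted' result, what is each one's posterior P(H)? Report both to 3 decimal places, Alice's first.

P('+'|H) = 0.866, P('+'|¬H) = 0.235.
Alice: numerator 0.866·0.038 = 0.032908; evidence = 0.032908+0.235·0.962 = 0.25898; posterior = 0.127.
Bob: numerator 0.866·0.289 = 0.25027; evidence = 0.25027+0.235·0.711 = 0.41736; posterior = 0.600.

Alice: 0.127; Bob: 0.600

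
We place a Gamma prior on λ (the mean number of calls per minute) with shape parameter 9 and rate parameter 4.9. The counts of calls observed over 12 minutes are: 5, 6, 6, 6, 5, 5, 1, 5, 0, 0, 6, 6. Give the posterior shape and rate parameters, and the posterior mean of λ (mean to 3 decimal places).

Posterior: Gamma(shape=60, rate=16.9); mean ≈ 3.550

The Poisson likelihood adds the total count to the shape and the number of exposure periods to the rate. Here ∑xᵢ = 51 and n = 12, so shape 9→60 and rate 4.9→16.9.
Posterior mean = shape/rate = 60/16.9 = 3.550.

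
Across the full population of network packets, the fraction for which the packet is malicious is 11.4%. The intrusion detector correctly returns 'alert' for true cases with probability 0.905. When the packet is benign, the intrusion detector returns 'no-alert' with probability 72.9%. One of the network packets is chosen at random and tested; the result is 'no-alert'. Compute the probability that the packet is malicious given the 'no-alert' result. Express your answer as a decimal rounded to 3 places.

P(H | E) ≈ 0.016

Let H be the event that the packet is malicious. P(H) = 0.114, so P(¬H) = 0.886. With E the 'no-alert' result, P(E|H) = 0.095 and P(E|¬H) = 0.729.
P(E) = 0.095·0.114 + 0.729·0.886 = 0.010830 + 0.64589 = 0.65672.
By Bayes' theorem, P(H|E) = 0.010830 / 0.65672 = 0.016.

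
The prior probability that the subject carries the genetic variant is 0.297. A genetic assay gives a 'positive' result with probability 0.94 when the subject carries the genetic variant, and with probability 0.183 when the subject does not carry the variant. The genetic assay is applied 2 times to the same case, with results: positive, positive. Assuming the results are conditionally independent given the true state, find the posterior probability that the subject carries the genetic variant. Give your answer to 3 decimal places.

Posterior P(H) ≈ 0.918

With H the event that the subject carries the genetic variant, the joint likelihood of the observed sequence is P(data|H) = 0.94·0.94 = 0.88360 and P(data|¬H) = 0.183·0.183 = 0.033489.
Bayes: P(H|data) = 0.297·0.88360 / (0.297·0.88360 + 0.703·0.033489) = 0.26243/0.28597 = 0.9177.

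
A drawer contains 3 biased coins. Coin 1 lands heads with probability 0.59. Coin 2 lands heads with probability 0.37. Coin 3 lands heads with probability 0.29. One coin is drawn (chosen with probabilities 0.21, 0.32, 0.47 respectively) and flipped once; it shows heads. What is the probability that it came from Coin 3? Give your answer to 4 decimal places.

Tabulate prior·likelihood by source: [1] prior 0.21, lik 0.59, product 0.1239; [2] prior 0.32, lik 0.37, product 0.1184; [3] prior 0.47, lik 0.29, product 0.1363.
Normalizing constant = 0.37860; the posterior for Coin 3 is its product over the sum, 0.1363/0.37860 = 0.3600.

Posterior probability ≈ 0.3600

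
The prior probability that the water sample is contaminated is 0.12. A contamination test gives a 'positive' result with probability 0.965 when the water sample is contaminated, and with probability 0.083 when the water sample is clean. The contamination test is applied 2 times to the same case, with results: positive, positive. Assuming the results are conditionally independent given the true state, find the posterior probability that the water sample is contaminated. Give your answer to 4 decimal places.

Posterior P(H) ≈ 0.9485

Let H be the event that the water sample is contaminated; start with P(H) = 0.12. P('positive'|H) = 0.965, P('positive'|¬H) = 0.083.
Update on result 1 ('positive'): P(H) ← 0.965·0.1200 / (0.965·0.1200 + 0.083·0.8800) = 0.11580/0.18884 = 0.6132.
Update on result 2 ('positive'): P(H) ← 0.965·0.6132 / (0.965·0.6132 + 0.083·0.3868) = 0.59175/0.62386 = 0.9485.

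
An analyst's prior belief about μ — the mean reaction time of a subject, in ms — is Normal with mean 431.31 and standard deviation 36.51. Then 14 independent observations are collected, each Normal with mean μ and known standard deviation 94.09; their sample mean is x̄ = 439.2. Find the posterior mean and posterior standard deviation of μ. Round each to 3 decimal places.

Posterior mean ≈ 436.661; posterior SD ≈ 20.710

Prior precision 1/τ₀² = 1/36.51² = 0.00075020; data precision n/σ² = 14/94.09² = 0.00158140.
Posterior precision = 0.00075020 + 0.00158140 = 0.00233160, giving posterior SD = 1/√0.00233160 = 20.710.
Posterior mean = (0.00075020·431.31 + 0.00158140·439.2) / 0.00233160 = 436.661.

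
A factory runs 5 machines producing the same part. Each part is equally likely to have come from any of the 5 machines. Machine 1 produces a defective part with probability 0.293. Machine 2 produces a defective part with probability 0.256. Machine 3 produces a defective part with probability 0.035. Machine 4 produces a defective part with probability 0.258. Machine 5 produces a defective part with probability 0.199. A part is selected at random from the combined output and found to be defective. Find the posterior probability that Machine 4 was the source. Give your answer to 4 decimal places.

Posterior probability ≈ 0.2478

Tabulate prior·likelihood by source: [1] prior 0.2, lik 0.293, product 0.05860; [2] prior 0.2, lik 0.256, product 0.05120; [3] prior 0.2, lik 0.035, product 0.007000; [4] prior 0.2, lik 0.258, product 0.05160; [5] prior 0.2, lik 0.199, product 0.03980.
Normalizing constant = 0.20820; the posterior for Machine 4 is its product over the sum, 0.05160/0.20820 = 0.2478.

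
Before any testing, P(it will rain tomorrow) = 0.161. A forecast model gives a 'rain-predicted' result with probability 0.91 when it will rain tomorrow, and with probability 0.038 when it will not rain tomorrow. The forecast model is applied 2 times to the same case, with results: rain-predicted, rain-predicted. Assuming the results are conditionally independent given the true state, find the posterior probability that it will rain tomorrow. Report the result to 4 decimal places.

Let H be the event that it will rain tomorrow; start with P(H) = 0.161. P('rain-predicted'|H) = 0.91, P('rain-predicted'|¬H) = 0.038.
Update on result 1 ('rain-predicted'): P(H) ← 0.91·0.1610 / (0.91·0.1610 + 0.038·0.8390) = 0.14651/0.17839 = 0.8213.
Update on result 2 ('rain-predicted'): P(H) ← 0.91·0.8213 / (0.91·0.8213 + 0.038·0.1787) = 0.74737/0.75416 = 0.9910.

Posterior P(H) ≈ 0.9910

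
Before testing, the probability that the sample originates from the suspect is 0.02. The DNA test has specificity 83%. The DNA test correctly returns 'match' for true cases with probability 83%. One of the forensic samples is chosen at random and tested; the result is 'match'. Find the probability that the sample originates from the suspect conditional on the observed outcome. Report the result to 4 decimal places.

Let H be the event that the sample originates from the suspect. P(H) = 0.02, so P(¬H) = 0.98. With E the 'match' result, P(E|H) = 0.83 and P(E|¬H) = 0.17.
P(E) = 0.83·0.02 + 0.17·0.98 = 0.016600 + 0.16660 = 0.18320.
By Bayes' theorem, P(H|E) = 0.016600 / 0.18320 = 0.0906.

P(H | E) ≈ 0.0906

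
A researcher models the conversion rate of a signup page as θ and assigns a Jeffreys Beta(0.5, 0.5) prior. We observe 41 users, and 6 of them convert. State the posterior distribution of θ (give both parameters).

Posterior: Beta(6.5, 35.5)

Observing 6 successes and 35 failures updates Beta(0.5, 0.5) by adding the success and failure counts to the two shape parameters: α = 0.5+6 = 6.5, β = 0.5+35 = 35.5.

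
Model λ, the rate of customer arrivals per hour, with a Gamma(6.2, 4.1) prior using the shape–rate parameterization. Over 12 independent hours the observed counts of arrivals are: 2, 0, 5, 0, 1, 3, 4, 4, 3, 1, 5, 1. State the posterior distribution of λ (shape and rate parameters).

Posterior: Gamma(shape=35.2, rate=16.1)

Total count ∑xᵢ = 29 over n = 12 hours.
Gamma is conjugate to the Poisson likelihood: posterior is Gamma(shape = 6.2+29 = 35.2, rate = 4.1+12 = 16.1).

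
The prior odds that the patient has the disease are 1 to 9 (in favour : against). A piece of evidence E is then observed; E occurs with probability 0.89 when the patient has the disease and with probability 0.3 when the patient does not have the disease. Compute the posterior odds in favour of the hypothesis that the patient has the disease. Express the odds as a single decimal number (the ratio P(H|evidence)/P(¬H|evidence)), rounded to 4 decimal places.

Prior odds = 1/9 = 0.11111. In log-odds, ln(0.11111) = -2.1972.
Add log likelihood ratio: ln(2.9667) = 1.0874.
Posterior log-odds = -1.1098, so posterior odds = exp(-1.1098) = 0.32963.

Posterior odds ≈ 0.3296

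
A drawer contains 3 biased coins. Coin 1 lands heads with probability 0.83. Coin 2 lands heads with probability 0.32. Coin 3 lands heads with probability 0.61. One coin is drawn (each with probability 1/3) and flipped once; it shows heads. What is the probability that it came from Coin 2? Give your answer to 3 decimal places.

Posterior probability ≈ 0.182

Tabulate prior·likelihood by source: [1] prior 0.333333, lik 0.83, product 0.2767; [2] prior 0.333333, lik 0.32, product 0.1067; [3] prior 0.333333, lik 0.61, product 0.2033.
Normalizing constant = 0.58667; the posterior for Coin 2 is its product over the sum, 0.1067/0.58667 = 0.182.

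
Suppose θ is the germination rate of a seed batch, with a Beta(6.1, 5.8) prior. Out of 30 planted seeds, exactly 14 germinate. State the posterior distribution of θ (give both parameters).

Posterior: Beta(20.1, 21.8)

The binomial likelihood is conjugate to the Beta prior: with 14 successes and 16 failures, the posterior is Beta(6.1+14, 5.8+16) = Beta(20.1, 21.8).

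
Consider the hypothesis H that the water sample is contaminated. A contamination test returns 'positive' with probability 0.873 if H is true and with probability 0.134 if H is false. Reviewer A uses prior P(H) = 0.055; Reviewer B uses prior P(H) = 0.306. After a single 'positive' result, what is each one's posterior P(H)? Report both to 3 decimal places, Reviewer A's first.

Reviewer A: 0.275; Reviewer B: 0.742

The likelihood ratio for a 'positive' result is 0.873/0.134 = 6.5149.
Reviewer A: prior odds 0.055/0.945 = 0.058201; posterior odds 0.37918; posterior probability 0.275.
Reviewer B: prior odds 0.306/0.694 = 0.44092; posterior odds 2.8726; posterior probability 0.742.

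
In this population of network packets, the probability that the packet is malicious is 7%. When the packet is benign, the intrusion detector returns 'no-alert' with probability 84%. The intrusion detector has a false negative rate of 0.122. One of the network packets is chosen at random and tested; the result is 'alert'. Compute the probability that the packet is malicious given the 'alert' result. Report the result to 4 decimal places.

P(H | E) ≈ 0.2923

Let H be the event that the packet is malicious. P(H) = 0.07, so P(¬H) = 0.93. With E the 'alert' result, P(E|H) = 0.878 and P(E|¬H) = 0.16.
P(E) = 0.878·0.07 + 0.16·0.93 = 0.061460 + 0.14880 = 0.21026.
By Bayes' theorem, P(H|E) = 0.061460 / 0.21026 = 0.2923.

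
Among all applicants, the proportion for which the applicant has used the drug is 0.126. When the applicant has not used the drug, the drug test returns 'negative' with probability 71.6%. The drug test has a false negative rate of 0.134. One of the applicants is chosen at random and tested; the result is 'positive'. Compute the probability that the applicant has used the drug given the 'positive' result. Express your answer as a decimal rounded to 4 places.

Let H be the event that the applicant has used the drug. P(H) = 0.126, so P(¬H) = 0.874. With E the 'positive' result, P(E|H) = 0.866 and P(E|¬H) = 0.284.
P(E) = 0.866·0.126 + 0.284·0.874 = 0.10912 + 0.24822 = 0.35733.
By Bayes' theorem, P(H|E) = 0.10912 / 0.35733 = 0.3054.

P(H | E) ≈ 0.3054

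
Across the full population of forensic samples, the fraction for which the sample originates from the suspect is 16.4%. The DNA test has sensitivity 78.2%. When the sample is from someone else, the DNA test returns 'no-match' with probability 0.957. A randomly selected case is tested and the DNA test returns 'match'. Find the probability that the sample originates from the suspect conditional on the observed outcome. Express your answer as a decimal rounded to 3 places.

P(H | E) ≈ 0.781

Write H for 'the sample originates from the suspect'. Prior odds H:¬H = 0.164/0.836 = 0.19617. For the 'match' outcome, the likelihood ratio is 0.782/0.043 = 18.186.
Posterior odds = 0.19617 × 18.186 = 3.5676, so P(H|E) = 3.5676/(1+3.5676) = 0.781.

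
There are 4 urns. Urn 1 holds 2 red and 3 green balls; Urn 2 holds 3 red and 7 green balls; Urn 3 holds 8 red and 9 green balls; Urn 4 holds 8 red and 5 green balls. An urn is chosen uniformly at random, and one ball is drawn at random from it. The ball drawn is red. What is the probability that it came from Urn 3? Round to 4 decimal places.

Posterior probability ≈ 0.2635

P(red|Urn 1) = 0.4; P(red|Urn 2) = 0.3; P(red|Urn 3) = 0.4706; P(red|Urn 4) = 0.6154.
Prior × likelihood for each source: 0.25·0.4=0.1000, 0.25·0.3=0.07500, 0.25·0.4706=0.1176, 0.25·0.6154=0.1538. Summing gives P(red) = 0.44649.
P(Urn 3 | red) = 0.1176 / 0.44649 = 0.2635.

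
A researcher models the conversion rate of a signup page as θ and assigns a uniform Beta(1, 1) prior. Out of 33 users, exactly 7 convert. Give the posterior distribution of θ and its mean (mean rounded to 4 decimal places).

Posterior: Beta(8, 27); mean ≈ 0.2286

The binomial likelihood is conjugate to the Beta prior: with 7 successes and 26 failures, the posterior is Beta(1+7, 1+26) = Beta(8, 27).
E[θ | data] = 8/(8+27) = 0.2286.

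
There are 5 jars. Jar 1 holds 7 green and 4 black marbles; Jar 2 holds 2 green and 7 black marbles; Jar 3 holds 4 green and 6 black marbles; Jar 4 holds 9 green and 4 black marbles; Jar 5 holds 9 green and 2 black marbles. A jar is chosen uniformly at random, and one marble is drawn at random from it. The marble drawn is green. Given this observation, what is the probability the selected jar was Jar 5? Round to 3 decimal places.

Posterior probability ≈ 0.295

P(green|Jar 1) = 0.6364; P(green|Jar 2) = 0.2222; P(green|Jar 3) = 0.4; P(green|Jar 4) = 0.6923; P(green|Jar 5) = 0.8182.
Prior × likelihood for each source: 0.2·0.6364=0.1273, 0.2·0.2222=0.04444, 0.2·0.4=0.08000, 0.2·0.6923=0.1385, 0.2·0.8182=0.1636. Summing gives P(green) = 0.55382.
P(Jar 5 | green) = 0.1636 / 0.55382 = 0.295.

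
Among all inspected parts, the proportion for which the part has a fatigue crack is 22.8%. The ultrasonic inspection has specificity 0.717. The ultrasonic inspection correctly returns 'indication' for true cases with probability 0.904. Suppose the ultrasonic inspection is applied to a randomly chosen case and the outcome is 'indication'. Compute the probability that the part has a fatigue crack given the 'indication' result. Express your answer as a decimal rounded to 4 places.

P(H | E) ≈ 0.4854

Write H for 'the part has a fatigue crack'. Prior odds H:¬H = 0.228/0.772 = 0.29534. For the 'indication' outcome, the likelihood ratio is 0.904/0.283 = 3.1943.
Posterior odds = 0.29534 × 3.1943 = 0.94341, so P(H|E) = 0.94341/(1+0.94341) = 0.4854.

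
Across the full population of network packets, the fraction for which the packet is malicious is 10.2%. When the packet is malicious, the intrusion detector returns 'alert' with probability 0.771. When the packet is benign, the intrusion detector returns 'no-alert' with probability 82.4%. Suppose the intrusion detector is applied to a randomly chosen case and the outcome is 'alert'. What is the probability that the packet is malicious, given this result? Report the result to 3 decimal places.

P(H | E) ≈ 0.332

Let H be the event that the packet is malicious. P(H) = 0.102, so P(¬H) = 0.898. With E the 'alert' result, P(E|H) = 0.771 and P(E|¬H) = 0.176.
P(E) = 0.771·0.102 + 0.176·0.898 = 0.078642 + 0.15805 = 0.23669.
By Bayes' theorem, P(H|E) = 0.078642 / 0.23669 = 0.332.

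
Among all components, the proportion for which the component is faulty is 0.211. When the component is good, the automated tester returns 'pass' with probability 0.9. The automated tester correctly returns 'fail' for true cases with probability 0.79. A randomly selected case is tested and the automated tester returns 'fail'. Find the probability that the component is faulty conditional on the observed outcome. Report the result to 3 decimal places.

P(H | E) ≈ 0.679

Let H be the event that the component is faulty. P(H) = 0.211, so P(¬H) = 0.789. With E the 'fail' result, P(E|H) = 0.79 and P(E|¬H) = 0.1.
P(E) = 0.79·0.211 + 0.1·0.789 = 0.16669 + 0.078900 = 0.24559.
By Bayes' theorem, P(H|E) = 0.16669 / 0.24559 = 0.679.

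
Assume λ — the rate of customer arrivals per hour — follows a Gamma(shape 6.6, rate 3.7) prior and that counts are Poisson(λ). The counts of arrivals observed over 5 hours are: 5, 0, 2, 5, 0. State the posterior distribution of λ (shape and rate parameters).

Posterior: Gamma(shape=18.6, rate=8.7)

Total count ∑xᵢ = 12 over n = 5 hours.
Gamma is conjugate to the Poisson likelihood: posterior is Gamma(shape = 6.6+12 = 18.6, rate = 3.7+5 = 8.7).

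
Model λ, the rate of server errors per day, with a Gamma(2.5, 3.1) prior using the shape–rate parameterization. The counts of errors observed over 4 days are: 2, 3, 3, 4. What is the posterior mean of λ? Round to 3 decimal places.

The Poisson likelihood adds the total count to the shape and the number of exposure periods to the rate. Here ∑xᵢ = 12 and n = 4, so shape 2.5→14.5 and rate 3.1→7.1.
E[λ | data] = 14.5/7.1 = 2.042.

Posterior mean ≈ 2.042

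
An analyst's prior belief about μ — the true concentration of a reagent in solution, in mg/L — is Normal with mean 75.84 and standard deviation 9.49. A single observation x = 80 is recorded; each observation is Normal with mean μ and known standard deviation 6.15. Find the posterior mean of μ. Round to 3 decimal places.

Prior precision 1/τ₀² = 1/9.49² = 0.0111037; data precision n/σ² = 1/6.15² = 0.0264393.
Posterior precision = 0.0111037 + 0.0264393 = 0.0375430.
Posterior mean = (0.0111037·75.84 + 0.0264393·80) / 0.0375430 = 78.770.

Posterior mean ≈ 78.770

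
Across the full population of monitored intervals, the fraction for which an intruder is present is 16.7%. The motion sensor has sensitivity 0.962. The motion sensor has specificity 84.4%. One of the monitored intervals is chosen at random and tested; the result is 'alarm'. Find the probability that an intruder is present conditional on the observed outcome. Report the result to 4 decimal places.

P(H | E) ≈ 0.5528

Write H for 'an intruder is present'. Prior odds H:¬H = 0.167/0.833 = 0.20048. For the 'alarm' outcome, the likelihood ratio is 0.962/0.156 = 6.1667.
Posterior odds = 0.20048 × 6.1667 = 1.2363, so P(H|E) = 1.2363/(1+1.2363) = 0.5528.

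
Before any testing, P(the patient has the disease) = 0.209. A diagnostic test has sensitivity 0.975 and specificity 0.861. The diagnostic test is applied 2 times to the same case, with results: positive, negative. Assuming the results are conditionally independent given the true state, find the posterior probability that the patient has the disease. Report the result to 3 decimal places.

Posterior P(H) ≈ 0.051

Let H be the event that the patient has the disease; start with P(H) = 0.209. P('positive'|H) = 0.975, P('positive'|¬H) = 0.139.
Update on result 1 ('positive'): P(H) ← 0.975·0.2090 / (0.975·0.2090 + 0.139·0.7910) = 0.20377/0.31372 = 0.6495.
Update on result 2 ('negative'): P(H) ← 0.025·0.6495 / (0.025·0.6495 + 0.861·0.3505) = 0.016238/0.31799 = 0.0511.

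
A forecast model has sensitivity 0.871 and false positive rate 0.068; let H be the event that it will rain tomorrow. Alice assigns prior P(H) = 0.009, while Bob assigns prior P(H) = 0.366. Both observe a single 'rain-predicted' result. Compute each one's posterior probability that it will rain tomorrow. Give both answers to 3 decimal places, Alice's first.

P('+'|H) = 0.871, P('+'|¬H) = 0.068.
Alice: numerator 0.871·0.009 = 0.0078390; evidence = 0.0078390+0.068·0.991 = 0.075227; posterior = 0.104.
Bob: numerator 0.871·0.366 = 0.31879; evidence = 0.31879+0.068·0.634 = 0.36190; posterior = 0.881.

Alice: 0.104; Bob: 0.881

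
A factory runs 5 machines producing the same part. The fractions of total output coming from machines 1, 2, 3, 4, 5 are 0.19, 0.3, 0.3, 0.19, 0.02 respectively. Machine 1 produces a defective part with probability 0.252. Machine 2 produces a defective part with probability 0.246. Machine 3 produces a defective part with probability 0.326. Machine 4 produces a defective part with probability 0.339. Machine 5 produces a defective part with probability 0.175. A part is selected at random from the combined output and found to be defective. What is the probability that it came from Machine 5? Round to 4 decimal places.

Posterior probability ≈ 0.0122

Tabulate prior·likelihood by source: [1] prior 0.19, lik 0.252, product 0.04788; [2] prior 0.3, lik 0.246, product 0.07380; [3] prior 0.3, lik 0.326, product 0.09780; [4] prior 0.19, lik 0.339, product 0.06441; [5] prior 0.02, lik 0.175, product 0.003500.
Normalizing constant = 0.28739; the posterior for Machine 5 is its product over the sum, 0.003500/0.28739 = 0.0122.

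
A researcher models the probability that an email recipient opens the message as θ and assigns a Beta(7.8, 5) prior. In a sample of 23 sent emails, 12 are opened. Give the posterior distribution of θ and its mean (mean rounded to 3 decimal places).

Posterior: Beta(19.8, 16); mean ≈ 0.553

The binomial likelihood is conjugate to the Beta prior: with 12 successes and 11 failures, the posterior is Beta(7.8+12, 5+11) = Beta(19.8, 16).
Posterior mean = α/(α+β) = 19.8/35.8 = 0.553.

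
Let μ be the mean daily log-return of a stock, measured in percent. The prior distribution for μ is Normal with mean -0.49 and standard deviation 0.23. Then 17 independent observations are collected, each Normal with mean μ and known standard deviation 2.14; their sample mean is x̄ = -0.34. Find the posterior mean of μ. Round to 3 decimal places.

Posterior mean ≈ -0.465

Prior precision 1/τ₀² = 1/0.23² = 18.9036; data precision n/σ² = 17/2.14² = 3.71211.
Posterior precision = 18.9036 + 3.71211 = 22.6157.
Posterior mean = (18.9036·-0.49 + 3.71211·-0.34) / 22.6157 = -0.465.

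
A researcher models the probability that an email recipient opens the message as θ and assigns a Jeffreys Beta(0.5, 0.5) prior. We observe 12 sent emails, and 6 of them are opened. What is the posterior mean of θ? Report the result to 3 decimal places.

The binomial likelihood is conjugate to the Beta prior: with 6 successes and 6 failures, the posterior is Beta(0.5+6, 0.5+6) = Beta(6.5, 6.5).
E[θ | data] = 6.5/(6.5+6.5) = 0.500.

Posterior mean ≈ 0.500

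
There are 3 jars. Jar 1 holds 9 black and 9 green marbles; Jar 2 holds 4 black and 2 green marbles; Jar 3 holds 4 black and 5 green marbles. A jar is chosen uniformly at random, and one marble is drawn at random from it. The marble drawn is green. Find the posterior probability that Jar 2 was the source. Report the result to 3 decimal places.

P(green|Jar 1) = 0.5; P(green|Jar 2) = 0.3333; P(green|Jar 3) = 0.5556.
Prior × likelihood for each source: 0.333333·0.5=0.1667, 0.333333·0.3333=0.1111, 0.333333·0.5556=0.1852. Summing gives P(green) = 0.46296.
P(Jar 2 | green) = 0.1111 / 0.46296 = 0.240.

Posterior probability ≈ 0.240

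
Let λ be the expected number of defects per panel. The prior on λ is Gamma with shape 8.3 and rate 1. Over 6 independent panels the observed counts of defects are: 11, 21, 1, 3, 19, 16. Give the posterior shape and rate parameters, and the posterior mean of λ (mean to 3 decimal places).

The Poisson likelihood adds the total count to the shape and the number of exposure periods to the rate. Here ∑xᵢ = 71 and n = 6, so shape 8.3→79.3 and rate 1→7.
Posterior mean = shape/rate = 79.3/7 = 11.329.

Posterior: Gamma(shape=79.3, rate=7); mean ≈ 11.329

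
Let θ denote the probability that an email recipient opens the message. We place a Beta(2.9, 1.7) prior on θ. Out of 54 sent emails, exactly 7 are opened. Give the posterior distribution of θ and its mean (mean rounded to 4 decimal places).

Posterior: Beta(9.9, 48.7); mean ≈ 0.1689

Observing 7 successes and 47 failures updates Beta(2.9, 1.7) by adding the success and failure counts to the two shape parameters: α = 2.9+7 = 9.9, β = 1.7+47 = 48.7.
Posterior mean = α/(α+β) = 9.9/58.6 = 0.1689.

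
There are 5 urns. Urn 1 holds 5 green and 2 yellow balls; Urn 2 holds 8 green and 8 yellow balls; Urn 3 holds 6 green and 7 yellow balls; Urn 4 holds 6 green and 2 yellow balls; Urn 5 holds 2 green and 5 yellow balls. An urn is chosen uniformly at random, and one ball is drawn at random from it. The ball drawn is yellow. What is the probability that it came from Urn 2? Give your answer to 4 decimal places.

Tabulate prior·likelihood by source: [1] prior 0.2, lik 0.2857, product 0.05714; [2] prior 0.2, lik 0.5, product 0.1000; [3] prior 0.2, lik 0.5385, product 0.1077; [4] prior 0.2, lik 0.25, product 0.05000; [5] prior 0.2, lik 0.7143, product 0.1429.
Normalizing constant = 0.45769; the posterior for Urn 2 is its product over the sum, 0.1000/0.45769 = 0.2185.

Posterior probability ≈ 0.2185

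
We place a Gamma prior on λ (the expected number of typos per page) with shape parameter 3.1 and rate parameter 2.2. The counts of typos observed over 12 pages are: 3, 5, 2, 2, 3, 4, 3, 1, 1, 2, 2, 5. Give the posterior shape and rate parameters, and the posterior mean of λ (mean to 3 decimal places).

Total count ∑xᵢ = 33 over n = 12 pages.
Gamma is conjugate to the Poisson likelihood: posterior is Gamma(shape = 3.1+33 = 36.1, rate = 2.2+12 = 14.2).
E[λ | data] = 36.1/14.2 = 2.542.

Posterior: Gamma(shape=36.1, rate=14.2); mean ≈ 2.542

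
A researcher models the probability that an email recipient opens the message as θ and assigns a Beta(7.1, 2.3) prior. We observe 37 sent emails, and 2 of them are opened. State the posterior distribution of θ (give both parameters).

Posterior: Beta(9.1, 37.3)

Observing 2 successes and 35 failures updates Beta(7.1, 2.3) by adding the success and failure counts to the two shape parameters: α = 7.1+2 = 9.1, β = 2.3+35 = 37.3.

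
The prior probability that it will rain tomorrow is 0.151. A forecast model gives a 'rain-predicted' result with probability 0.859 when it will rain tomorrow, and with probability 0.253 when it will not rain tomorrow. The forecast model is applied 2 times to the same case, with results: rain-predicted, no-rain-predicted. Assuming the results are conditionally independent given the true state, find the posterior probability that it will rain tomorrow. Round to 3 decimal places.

Let H be the event that it will rain tomorrow; start with P(H) = 0.151. P('rain-predicted'|H) = 0.859, P('rain-predicted'|¬H) = 0.253.
Update on result 1 ('rain-predicted'): P(H) ← 0.859·0.1510 / (0.859·0.1510 + 0.253·0.8490) = 0.12971/0.34451 = 0.3765.
Update on result 2 ('no-rain-predicted'): P(H) ← 0.141·0.3765 / (0.141·0.3765 + 0.747·0.6235) = 0.053088/0.51884 = 0.1023.

Posterior P(H) ≈ 0.102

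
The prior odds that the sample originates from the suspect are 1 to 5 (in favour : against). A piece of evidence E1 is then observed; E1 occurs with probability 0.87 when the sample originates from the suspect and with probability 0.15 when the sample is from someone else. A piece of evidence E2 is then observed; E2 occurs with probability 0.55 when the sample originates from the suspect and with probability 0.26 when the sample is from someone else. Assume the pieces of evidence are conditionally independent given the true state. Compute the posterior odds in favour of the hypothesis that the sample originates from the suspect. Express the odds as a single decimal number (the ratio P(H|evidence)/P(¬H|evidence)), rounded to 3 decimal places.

Posterior odds ≈ 2.454

Prior odds = 1/5 = 0.20000. In log-odds, ln(0.20000) = -1.6094.
Add log likelihood ratios: ln(5.8000) + ln(2.1154) = 2.5071.
Posterior log-odds = 0.89766, so posterior odds = exp(0.89766) = 2.4538.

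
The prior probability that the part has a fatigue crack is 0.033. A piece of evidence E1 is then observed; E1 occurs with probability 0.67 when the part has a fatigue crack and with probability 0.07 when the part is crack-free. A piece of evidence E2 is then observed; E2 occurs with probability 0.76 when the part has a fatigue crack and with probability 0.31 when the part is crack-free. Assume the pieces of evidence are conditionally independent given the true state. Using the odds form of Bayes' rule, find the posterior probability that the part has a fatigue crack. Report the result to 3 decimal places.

Prior odds = 0.033/(1−0.033) = 0.034126. In log-odds, ln(0.034126) = -3.3777.
Add log likelihood ratios: ln(9.5714) + ln(2.4516) = 3.1555.
Posterior log-odds = -0.22216, so posterior odds = exp(-0.22216) = 0.80079. Converting, P(H|E) = 0.80079/1.8008 = 0.445.

Posterior probability ≈ 0.445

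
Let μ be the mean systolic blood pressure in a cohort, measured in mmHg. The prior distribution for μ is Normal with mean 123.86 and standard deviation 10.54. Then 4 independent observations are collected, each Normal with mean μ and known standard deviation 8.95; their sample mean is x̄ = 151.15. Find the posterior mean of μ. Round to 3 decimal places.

With known σ, the Normal prior is conjugate. Weight on the data is w = (n/σ²)/(n/σ² + 1/τ₀²) = 0.0499360/(0.0499360+0.00900158) = 0.84727.
Posterior mean = w·x̄ + (1−w)·μ₀ = 0.84727·151.15 + 0.15273·123.86 = 146.982.

Posterior mean ≈ 146.982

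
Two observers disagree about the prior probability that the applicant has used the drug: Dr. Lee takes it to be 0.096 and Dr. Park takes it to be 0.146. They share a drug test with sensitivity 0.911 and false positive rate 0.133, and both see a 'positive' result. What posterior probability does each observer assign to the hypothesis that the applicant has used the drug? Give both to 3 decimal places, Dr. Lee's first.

Dr. Lee: 0.421; Dr. Park: 0.539

The likelihood ratio for a 'positive' result is 0.911/0.133 = 6.8496.
Dr. Lee: prior odds 0.096/0.904 = 0.10619; posterior odds 0.72739; posterior probability 0.421.
Dr. Park: prior odds 0.146/0.854 = 0.17096; posterior odds 1.1710; posterior probability 0.539.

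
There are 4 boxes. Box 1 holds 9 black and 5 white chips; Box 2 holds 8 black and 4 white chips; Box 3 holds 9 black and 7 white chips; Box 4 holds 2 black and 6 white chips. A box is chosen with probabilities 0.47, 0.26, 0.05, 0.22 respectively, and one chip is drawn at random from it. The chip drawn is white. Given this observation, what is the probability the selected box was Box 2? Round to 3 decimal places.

Posterior probability ≈ 0.196

P(white|Box 1) = 0.3571; P(white|Box 2) = 0.3333; P(white|Box 3) = 0.4375; P(white|Box 4) = 0.75.
Prior × likelihood for each source: 0.47·0.3571=0.1679, 0.26·0.3333=0.08667, 0.05·0.4375=0.02188, 0.22·0.75=0.1650. Summing gives P(white) = 0.44140.
P(Box 2 | white) = 0.08667 / 0.44140 = 0.196.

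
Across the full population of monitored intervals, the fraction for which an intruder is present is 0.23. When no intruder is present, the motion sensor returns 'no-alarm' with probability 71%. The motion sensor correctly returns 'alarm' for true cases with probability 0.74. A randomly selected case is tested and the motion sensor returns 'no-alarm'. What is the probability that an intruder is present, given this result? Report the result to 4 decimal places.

Write H for 'an intruder is present'. Prior odds H:¬H = 0.23/0.77 = 0.29870. For the 'no-alarm' outcome, the likelihood ratio is 0.26/0.71 = 0.36620.
Posterior odds = 0.29870 × 0.36620 = 0.10938, so P(H|E) = 0.10938/(1+0.10938) = 0.0986.

P(H | E) ≈ 0.0986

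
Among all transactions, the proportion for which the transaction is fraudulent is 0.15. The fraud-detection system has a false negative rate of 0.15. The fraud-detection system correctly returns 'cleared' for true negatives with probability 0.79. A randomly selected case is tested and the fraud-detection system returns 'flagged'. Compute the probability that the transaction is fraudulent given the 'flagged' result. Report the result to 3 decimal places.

P(H | E) ≈ 0.417

Write H for 'the transaction is fraudulent'. Prior odds H:¬H = 0.15/0.85 = 0.17647. For the 'flagged' outcome, the likelihood ratio is 0.85/0.21 = 4.0476.
Posterior odds = 0.17647 × 4.0476 = 0.71429, so P(H|E) = 0.71429/(1+0.71429) = 0.417.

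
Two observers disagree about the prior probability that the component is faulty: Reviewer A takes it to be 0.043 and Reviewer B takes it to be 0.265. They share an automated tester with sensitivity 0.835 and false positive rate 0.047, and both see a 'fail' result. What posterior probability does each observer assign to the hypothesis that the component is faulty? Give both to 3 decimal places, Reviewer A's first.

The likelihood ratio for a 'fail' result is 0.835/0.047 = 17.766.
Reviewer A: prior odds 0.043/0.957 = 0.044932; posterior odds 0.79826; posterior probability 0.444.
Reviewer B: prior odds 0.265/0.735 = 0.36054; posterior odds 6.4054; posterior probability 0.865.

Reviewer A: 0.444; Reviewer B: 0.865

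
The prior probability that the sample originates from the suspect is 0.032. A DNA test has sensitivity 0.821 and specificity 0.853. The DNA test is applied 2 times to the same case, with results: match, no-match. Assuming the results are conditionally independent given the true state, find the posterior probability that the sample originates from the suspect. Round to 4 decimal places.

Posterior P(H) ≈ 0.0373

Let H be the event that the sample originates from the suspect; start with P(H) = 0.032. P('match'|H) = 0.821, P('match'|¬H) = 0.147.
Update on result 1 ('match'): P(H) ← 0.821·0.0320 / (0.821·0.0320 + 0.147·0.9680) = 0.026272/0.16857 = 0.1559.
Update on result 2 ('no-match'): P(H) ← 0.179·0.1559 / (0.179·0.1559 + 0.853·0.8441) = 0.027898/0.74795 = 0.0373.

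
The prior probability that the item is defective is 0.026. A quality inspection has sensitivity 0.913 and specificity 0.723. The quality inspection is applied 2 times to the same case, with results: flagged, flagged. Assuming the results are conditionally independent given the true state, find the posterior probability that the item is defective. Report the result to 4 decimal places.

Posterior P(H) ≈ 0.2248

Let H be the event that the item is defective; start with P(H) = 0.026. P('flagged'|H) = 0.913, P('flagged'|¬H) = 0.277.
Update on result 1 ('flagged'): P(H) ← 0.913·0.0260 / (0.913·0.0260 + 0.277·0.9740) = 0.023738/0.29354 = 0.0809.
Update on result 2 ('flagged'): P(H) ← 0.913·0.0809 / (0.913·0.0809 + 0.277·0.9191) = 0.073834/0.32843 = 0.2248.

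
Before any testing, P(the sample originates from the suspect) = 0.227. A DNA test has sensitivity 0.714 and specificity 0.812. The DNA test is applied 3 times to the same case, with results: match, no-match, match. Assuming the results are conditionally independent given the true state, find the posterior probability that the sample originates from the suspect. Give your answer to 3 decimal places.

With H the event that the sample originates from the suspect, the joint likelihood of the observed sequence is P(data|H) = 0.714·0.286·0.714 = 0.14580 and P(data|¬H) = 0.188·0.812·0.188 = 0.028699.
Bayes: P(H|data) = 0.227·0.14580 / (0.227·0.14580 + 0.773·0.028699) = 0.033097/0.055282 = 0.5987.

Posterior P(H) ≈ 0.599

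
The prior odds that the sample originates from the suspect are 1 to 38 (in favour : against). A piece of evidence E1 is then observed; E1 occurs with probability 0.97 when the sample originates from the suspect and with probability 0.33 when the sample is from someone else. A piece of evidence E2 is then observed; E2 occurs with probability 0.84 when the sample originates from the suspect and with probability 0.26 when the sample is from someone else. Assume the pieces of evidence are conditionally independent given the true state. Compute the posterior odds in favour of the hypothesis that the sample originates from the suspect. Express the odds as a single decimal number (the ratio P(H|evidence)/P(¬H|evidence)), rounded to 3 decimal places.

Posterior odds ≈ 0.250

Prior odds = 1/38 = 0.026316. In log-odds, ln(0.026316) = -3.6376.
Add log likelihood ratios: ln(2.9394) + ln(3.2308) = 2.2509.
Posterior log-odds = -1.3867, so posterior odds = exp(-1.3867) = 0.24991.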